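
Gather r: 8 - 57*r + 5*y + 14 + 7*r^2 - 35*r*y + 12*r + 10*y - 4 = 7*r^2 + r*(-35*y - 45) + 15*y + 18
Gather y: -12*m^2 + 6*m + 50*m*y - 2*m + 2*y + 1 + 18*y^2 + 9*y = -12*m^2 + 4*m + 18*y^2 + y*(50*m + 11) + 1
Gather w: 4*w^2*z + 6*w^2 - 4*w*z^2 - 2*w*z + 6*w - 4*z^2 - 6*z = w^2*(4*z + 6) + w*(-4*z^2 - 2*z + 6) - 4*z^2 - 6*z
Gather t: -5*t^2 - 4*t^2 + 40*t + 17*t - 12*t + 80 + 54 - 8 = -9*t^2 + 45*t + 126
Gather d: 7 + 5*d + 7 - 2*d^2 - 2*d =-2*d^2 + 3*d + 14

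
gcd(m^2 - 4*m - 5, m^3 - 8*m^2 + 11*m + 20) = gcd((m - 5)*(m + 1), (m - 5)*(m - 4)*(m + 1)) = m^2 - 4*m - 5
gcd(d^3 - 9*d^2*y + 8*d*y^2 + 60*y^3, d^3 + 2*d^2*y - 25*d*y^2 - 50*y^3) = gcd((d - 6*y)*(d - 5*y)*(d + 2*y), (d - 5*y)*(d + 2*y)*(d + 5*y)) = -d^2 + 3*d*y + 10*y^2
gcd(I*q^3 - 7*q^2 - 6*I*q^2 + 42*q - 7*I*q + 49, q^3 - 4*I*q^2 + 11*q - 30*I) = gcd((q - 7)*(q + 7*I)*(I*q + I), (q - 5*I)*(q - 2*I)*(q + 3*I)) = 1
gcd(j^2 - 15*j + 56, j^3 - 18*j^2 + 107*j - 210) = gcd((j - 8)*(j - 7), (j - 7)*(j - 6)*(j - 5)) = j - 7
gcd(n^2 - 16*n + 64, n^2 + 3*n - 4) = 1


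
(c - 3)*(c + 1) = c^2 - 2*c - 3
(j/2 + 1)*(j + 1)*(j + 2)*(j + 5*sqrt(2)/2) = j^4/2 + 5*sqrt(2)*j^3/4 + 5*j^3/2 + 4*j^2 + 25*sqrt(2)*j^2/4 + 2*j + 10*sqrt(2)*j + 5*sqrt(2)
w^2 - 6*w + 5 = (w - 5)*(w - 1)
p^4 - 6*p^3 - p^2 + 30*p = p*(p - 5)*(p - 3)*(p + 2)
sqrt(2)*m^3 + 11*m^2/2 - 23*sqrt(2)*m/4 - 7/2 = (m - sqrt(2))*(m + 7*sqrt(2)/2)*(sqrt(2)*m + 1/2)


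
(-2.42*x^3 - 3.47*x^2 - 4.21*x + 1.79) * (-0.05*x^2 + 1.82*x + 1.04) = 0.121*x^5 - 4.2309*x^4 - 8.6217*x^3 - 11.3605*x^2 - 1.1206*x + 1.8616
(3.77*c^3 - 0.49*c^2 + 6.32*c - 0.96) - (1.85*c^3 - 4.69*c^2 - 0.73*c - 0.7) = 1.92*c^3 + 4.2*c^2 + 7.05*c - 0.26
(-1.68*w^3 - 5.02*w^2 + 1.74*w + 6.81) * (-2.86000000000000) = 4.8048*w^3 + 14.3572*w^2 - 4.9764*w - 19.4766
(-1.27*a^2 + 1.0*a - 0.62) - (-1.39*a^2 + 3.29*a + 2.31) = 0.12*a^2 - 2.29*a - 2.93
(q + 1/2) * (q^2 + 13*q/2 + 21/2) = q^3 + 7*q^2 + 55*q/4 + 21/4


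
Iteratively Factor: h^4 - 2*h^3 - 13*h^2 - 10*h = (h + 1)*(h^3 - 3*h^2 - 10*h) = (h - 5)*(h + 1)*(h^2 + 2*h) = h*(h - 5)*(h + 1)*(h + 2)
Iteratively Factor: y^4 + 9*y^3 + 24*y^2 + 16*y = (y)*(y^3 + 9*y^2 + 24*y + 16) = y*(y + 4)*(y^2 + 5*y + 4) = y*(y + 4)^2*(y + 1)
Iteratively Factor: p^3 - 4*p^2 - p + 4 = (p - 1)*(p^2 - 3*p - 4) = (p - 1)*(p + 1)*(p - 4)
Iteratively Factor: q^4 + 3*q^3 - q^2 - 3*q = (q)*(q^3 + 3*q^2 - q - 3) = q*(q - 1)*(q^2 + 4*q + 3) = q*(q - 1)*(q + 3)*(q + 1)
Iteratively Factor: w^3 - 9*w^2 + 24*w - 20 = (w - 2)*(w^2 - 7*w + 10) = (w - 5)*(w - 2)*(w - 2)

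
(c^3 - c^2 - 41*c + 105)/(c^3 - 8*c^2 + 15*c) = (c + 7)/c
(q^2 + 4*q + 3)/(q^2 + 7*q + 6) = (q + 3)/(q + 6)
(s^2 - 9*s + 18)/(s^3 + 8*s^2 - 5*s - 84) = (s - 6)/(s^2 + 11*s + 28)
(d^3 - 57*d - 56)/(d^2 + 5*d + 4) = (d^2 - d - 56)/(d + 4)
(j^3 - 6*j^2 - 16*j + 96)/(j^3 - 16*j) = (j - 6)/j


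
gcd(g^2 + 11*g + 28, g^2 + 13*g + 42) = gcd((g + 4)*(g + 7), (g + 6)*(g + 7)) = g + 7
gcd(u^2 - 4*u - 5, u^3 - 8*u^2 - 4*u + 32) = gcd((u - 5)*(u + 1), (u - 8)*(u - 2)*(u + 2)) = 1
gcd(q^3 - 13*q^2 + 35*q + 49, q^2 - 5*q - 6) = q + 1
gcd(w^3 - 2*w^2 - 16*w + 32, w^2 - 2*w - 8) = w - 4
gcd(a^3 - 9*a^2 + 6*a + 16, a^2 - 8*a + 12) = a - 2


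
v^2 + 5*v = v*(v + 5)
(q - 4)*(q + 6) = q^2 + 2*q - 24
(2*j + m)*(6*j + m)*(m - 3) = 12*j^2*m - 36*j^2 + 8*j*m^2 - 24*j*m + m^3 - 3*m^2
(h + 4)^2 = h^2 + 8*h + 16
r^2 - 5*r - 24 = (r - 8)*(r + 3)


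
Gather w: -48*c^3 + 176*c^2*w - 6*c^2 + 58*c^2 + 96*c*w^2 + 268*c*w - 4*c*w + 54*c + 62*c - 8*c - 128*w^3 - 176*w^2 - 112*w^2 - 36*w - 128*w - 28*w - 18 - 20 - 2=-48*c^3 + 52*c^2 + 108*c - 128*w^3 + w^2*(96*c - 288) + w*(176*c^2 + 264*c - 192) - 40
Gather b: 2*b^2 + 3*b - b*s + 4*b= 2*b^2 + b*(7 - s)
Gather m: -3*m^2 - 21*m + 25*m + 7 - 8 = -3*m^2 + 4*m - 1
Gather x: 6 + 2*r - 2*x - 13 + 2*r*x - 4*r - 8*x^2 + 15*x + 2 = -2*r - 8*x^2 + x*(2*r + 13) - 5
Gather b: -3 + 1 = -2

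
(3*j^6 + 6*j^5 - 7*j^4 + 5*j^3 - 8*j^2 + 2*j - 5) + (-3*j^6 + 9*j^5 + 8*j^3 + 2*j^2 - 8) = 15*j^5 - 7*j^4 + 13*j^3 - 6*j^2 + 2*j - 13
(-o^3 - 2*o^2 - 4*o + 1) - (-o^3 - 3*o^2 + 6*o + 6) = o^2 - 10*o - 5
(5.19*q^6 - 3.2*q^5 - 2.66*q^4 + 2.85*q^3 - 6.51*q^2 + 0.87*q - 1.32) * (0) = 0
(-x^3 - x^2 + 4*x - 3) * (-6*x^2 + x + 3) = 6*x^5 + 5*x^4 - 28*x^3 + 19*x^2 + 9*x - 9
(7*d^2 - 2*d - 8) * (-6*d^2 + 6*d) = -42*d^4 + 54*d^3 + 36*d^2 - 48*d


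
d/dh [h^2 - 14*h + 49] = 2*h - 14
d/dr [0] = 0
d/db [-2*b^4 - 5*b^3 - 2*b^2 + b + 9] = -8*b^3 - 15*b^2 - 4*b + 1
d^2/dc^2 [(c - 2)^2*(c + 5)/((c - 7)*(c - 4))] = 8*(22*c^3 - 237*c^2 + 759*c - 571)/(c^6 - 33*c^5 + 447*c^4 - 3179*c^3 + 12516*c^2 - 25872*c + 21952)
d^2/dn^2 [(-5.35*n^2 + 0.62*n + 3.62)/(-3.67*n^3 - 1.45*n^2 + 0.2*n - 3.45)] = (144.11723*n^6 - 50.1043079999999*n^5 - 581.323596*n^4 - 1256.98189*n^3 - 96.10251*n^2 + 299.91588*n + 162.42965)/(49.430863*n^9 + 58.589715*n^8 + 15.067185*n^7 + 136.06594*n^6 + 109.33395*n^5 + 6.741075*n^4 + 125.035525*n^3 + 52.189875*n^2 - 7.1415*n + 41.063625)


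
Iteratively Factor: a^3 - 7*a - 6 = (a - 3)*(a^2 + 3*a + 2) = (a - 3)*(a + 2)*(a + 1)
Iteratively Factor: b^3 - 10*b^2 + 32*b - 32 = (b - 2)*(b^2 - 8*b + 16) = (b - 4)*(b - 2)*(b - 4)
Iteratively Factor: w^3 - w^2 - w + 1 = (w + 1)*(w^2 - 2*w + 1) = (w - 1)*(w + 1)*(w - 1)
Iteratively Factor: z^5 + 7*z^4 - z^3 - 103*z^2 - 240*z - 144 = (z + 4)*(z^4 + 3*z^3 - 13*z^2 - 51*z - 36) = (z + 3)*(z + 4)*(z^3 - 13*z - 12) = (z + 1)*(z + 3)*(z + 4)*(z^2 - z - 12) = (z + 1)*(z + 3)^2*(z + 4)*(z - 4)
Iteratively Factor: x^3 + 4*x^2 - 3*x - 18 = (x + 3)*(x^2 + x - 6) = (x + 3)^2*(x - 2)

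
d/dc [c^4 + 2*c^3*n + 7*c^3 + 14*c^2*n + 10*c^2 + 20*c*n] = 4*c^3 + 6*c^2*n + 21*c^2 + 28*c*n + 20*c + 20*n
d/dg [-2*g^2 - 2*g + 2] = -4*g - 2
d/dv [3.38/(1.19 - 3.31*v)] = 11.1878/(3.31*v - 1.19)^2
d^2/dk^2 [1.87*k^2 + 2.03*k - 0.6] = 3.74000000000000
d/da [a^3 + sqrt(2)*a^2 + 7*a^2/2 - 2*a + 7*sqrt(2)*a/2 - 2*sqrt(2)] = 3*a^2 + 2*sqrt(2)*a + 7*a - 2 + 7*sqrt(2)/2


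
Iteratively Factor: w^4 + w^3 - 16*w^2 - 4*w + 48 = (w - 2)*(w^3 + 3*w^2 - 10*w - 24) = (w - 2)*(w + 4)*(w^2 - w - 6) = (w - 3)*(w - 2)*(w + 4)*(w + 2)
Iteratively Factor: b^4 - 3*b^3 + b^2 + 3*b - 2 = (b - 1)*(b^3 - 2*b^2 - b + 2) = (b - 1)*(b + 1)*(b^2 - 3*b + 2) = (b - 2)*(b - 1)*(b + 1)*(b - 1)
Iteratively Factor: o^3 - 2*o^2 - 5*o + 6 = (o + 2)*(o^2 - 4*o + 3) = (o - 3)*(o + 2)*(o - 1)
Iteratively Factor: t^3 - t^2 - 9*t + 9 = (t + 3)*(t^2 - 4*t + 3) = (t - 1)*(t + 3)*(t - 3)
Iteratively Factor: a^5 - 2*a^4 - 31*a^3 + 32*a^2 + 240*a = (a - 4)*(a^4 + 2*a^3 - 23*a^2 - 60*a) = a*(a - 4)*(a^3 + 2*a^2 - 23*a - 60) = a*(a - 4)*(a + 3)*(a^2 - a - 20) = a*(a - 5)*(a - 4)*(a + 3)*(a + 4)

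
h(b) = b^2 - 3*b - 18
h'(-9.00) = -21.00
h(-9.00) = 90.00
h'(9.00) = 15.00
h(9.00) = 36.00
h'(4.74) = 6.48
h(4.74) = -9.75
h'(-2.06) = -7.12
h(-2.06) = -7.58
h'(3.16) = 3.32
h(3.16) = -17.49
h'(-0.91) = -4.82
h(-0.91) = -14.44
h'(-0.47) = -3.94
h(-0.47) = -16.37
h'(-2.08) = -7.16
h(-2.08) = -7.43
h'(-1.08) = -5.16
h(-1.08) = -13.59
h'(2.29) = 1.58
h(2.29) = -19.63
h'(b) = 2*b - 3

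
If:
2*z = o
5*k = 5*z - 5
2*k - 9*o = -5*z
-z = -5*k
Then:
No Solution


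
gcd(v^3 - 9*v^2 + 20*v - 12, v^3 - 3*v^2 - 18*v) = v - 6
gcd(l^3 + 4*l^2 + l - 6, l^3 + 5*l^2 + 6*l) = l^2 + 5*l + 6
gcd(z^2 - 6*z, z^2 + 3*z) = z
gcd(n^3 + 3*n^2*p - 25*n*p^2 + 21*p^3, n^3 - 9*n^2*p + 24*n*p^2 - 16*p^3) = -n + p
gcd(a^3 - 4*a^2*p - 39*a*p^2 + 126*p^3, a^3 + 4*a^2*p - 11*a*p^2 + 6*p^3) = a + 6*p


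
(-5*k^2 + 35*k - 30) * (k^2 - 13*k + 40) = -5*k^4 + 100*k^3 - 685*k^2 + 1790*k - 1200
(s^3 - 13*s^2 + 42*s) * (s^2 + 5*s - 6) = s^5 - 8*s^4 - 29*s^3 + 288*s^2 - 252*s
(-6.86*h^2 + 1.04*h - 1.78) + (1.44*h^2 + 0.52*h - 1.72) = -5.42*h^2 + 1.56*h - 3.5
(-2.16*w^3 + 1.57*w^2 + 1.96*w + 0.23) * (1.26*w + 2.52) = -2.7216*w^4 - 3.465*w^3 + 6.426*w^2 + 5.229*w + 0.5796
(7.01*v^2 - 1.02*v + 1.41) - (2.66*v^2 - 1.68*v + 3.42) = 4.35*v^2 + 0.66*v - 2.01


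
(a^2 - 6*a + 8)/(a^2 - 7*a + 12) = (a - 2)/(a - 3)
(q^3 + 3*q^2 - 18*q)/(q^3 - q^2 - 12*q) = (-q^2 - 3*q + 18)/(-q^2 + q + 12)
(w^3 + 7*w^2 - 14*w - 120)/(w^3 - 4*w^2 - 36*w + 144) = (w + 5)/(w - 6)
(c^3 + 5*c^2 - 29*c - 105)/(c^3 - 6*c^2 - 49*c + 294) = (c^2 - 2*c - 15)/(c^2 - 13*c + 42)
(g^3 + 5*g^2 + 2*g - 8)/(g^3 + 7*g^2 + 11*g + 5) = (g^3 + 5*g^2 + 2*g - 8)/(g^3 + 7*g^2 + 11*g + 5)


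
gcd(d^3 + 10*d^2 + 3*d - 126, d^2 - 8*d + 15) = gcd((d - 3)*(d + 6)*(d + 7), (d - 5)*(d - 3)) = d - 3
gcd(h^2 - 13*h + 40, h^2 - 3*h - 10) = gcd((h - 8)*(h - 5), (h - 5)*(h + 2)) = h - 5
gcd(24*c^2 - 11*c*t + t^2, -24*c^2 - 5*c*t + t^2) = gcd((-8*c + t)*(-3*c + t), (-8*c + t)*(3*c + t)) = -8*c + t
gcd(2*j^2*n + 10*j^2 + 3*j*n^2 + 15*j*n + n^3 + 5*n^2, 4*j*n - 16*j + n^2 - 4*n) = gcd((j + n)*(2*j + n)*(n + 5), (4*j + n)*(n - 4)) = 1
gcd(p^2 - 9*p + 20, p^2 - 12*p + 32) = p - 4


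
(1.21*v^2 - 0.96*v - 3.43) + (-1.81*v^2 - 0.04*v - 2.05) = -0.6*v^2 - 1.0*v - 5.48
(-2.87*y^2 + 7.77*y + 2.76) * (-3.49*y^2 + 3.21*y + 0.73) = 10.0163*y^4 - 36.33*y^3 + 13.2142*y^2 + 14.5317*y + 2.0148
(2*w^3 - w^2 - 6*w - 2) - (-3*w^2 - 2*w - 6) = 2*w^3 + 2*w^2 - 4*w + 4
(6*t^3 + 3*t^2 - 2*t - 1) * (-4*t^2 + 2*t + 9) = -24*t^5 + 68*t^3 + 27*t^2 - 20*t - 9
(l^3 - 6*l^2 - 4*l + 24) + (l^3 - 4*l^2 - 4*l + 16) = 2*l^3 - 10*l^2 - 8*l + 40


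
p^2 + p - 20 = (p - 4)*(p + 5)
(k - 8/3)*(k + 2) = k^2 - 2*k/3 - 16/3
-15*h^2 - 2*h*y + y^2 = (-5*h + y)*(3*h + y)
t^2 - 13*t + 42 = (t - 7)*(t - 6)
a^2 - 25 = (a - 5)*(a + 5)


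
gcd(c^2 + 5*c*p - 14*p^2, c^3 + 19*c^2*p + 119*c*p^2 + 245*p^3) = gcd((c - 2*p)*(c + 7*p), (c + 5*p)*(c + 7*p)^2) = c + 7*p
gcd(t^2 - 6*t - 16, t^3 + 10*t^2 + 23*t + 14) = t + 2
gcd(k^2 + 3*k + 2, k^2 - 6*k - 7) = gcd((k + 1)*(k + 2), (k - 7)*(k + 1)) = k + 1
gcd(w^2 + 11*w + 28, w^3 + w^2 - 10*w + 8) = w + 4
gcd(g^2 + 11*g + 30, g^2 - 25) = g + 5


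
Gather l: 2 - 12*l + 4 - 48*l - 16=-60*l - 10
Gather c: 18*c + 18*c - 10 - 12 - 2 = 36*c - 24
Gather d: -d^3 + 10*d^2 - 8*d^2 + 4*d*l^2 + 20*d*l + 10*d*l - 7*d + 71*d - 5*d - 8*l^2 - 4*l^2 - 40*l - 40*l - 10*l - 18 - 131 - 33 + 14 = -d^3 + 2*d^2 + d*(4*l^2 + 30*l + 59) - 12*l^2 - 90*l - 168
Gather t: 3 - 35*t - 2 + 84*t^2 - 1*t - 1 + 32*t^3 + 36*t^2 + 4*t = 32*t^3 + 120*t^2 - 32*t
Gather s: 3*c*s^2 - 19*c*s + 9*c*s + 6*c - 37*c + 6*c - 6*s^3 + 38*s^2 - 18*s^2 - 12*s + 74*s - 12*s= -25*c - 6*s^3 + s^2*(3*c + 20) + s*(50 - 10*c)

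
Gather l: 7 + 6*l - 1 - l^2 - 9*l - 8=-l^2 - 3*l - 2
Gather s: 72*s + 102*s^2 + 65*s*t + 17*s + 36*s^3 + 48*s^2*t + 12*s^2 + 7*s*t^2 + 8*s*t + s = 36*s^3 + s^2*(48*t + 114) + s*(7*t^2 + 73*t + 90)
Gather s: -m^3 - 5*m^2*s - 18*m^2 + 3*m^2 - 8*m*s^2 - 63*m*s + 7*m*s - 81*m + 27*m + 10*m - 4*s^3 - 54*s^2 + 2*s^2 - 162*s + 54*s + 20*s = -m^3 - 15*m^2 - 44*m - 4*s^3 + s^2*(-8*m - 52) + s*(-5*m^2 - 56*m - 88)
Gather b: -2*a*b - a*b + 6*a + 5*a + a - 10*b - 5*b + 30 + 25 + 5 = 12*a + b*(-3*a - 15) + 60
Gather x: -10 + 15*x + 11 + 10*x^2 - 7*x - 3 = 10*x^2 + 8*x - 2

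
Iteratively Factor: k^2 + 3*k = (k + 3)*(k)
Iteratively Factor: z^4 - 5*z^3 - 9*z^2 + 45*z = (z - 5)*(z^3 - 9*z) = (z - 5)*(z + 3)*(z^2 - 3*z) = (z - 5)*(z - 3)*(z + 3)*(z)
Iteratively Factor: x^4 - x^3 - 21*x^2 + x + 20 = (x - 1)*(x^3 - 21*x - 20) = (x - 5)*(x - 1)*(x^2 + 5*x + 4) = (x - 5)*(x - 1)*(x + 1)*(x + 4)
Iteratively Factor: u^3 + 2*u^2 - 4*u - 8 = (u - 2)*(u^2 + 4*u + 4) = (u - 2)*(u + 2)*(u + 2)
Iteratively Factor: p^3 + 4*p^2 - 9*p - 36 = (p - 3)*(p^2 + 7*p + 12) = (p - 3)*(p + 3)*(p + 4)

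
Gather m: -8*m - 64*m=-72*m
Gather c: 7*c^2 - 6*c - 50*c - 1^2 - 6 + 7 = 7*c^2 - 56*c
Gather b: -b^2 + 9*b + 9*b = -b^2 + 18*b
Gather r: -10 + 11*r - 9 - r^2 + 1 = -r^2 + 11*r - 18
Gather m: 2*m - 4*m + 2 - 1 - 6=-2*m - 5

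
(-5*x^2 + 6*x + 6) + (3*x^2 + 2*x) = -2*x^2 + 8*x + 6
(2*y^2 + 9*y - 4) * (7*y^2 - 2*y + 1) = 14*y^4 + 59*y^3 - 44*y^2 + 17*y - 4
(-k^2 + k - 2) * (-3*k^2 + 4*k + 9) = 3*k^4 - 7*k^3 + k^2 + k - 18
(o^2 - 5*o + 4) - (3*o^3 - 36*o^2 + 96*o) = -3*o^3 + 37*o^2 - 101*o + 4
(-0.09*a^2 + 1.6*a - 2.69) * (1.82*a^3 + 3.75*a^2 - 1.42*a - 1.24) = -0.1638*a^5 + 2.5745*a^4 + 1.232*a^3 - 12.2479*a^2 + 1.8358*a + 3.3356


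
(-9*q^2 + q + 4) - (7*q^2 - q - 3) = -16*q^2 + 2*q + 7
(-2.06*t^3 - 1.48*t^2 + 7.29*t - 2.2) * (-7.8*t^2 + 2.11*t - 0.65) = 16.068*t^5 + 7.1974*t^4 - 58.6458*t^3 + 33.5039*t^2 - 9.3805*t + 1.43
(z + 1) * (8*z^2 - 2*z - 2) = 8*z^3 + 6*z^2 - 4*z - 2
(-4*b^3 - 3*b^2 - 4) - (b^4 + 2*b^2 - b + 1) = -b^4 - 4*b^3 - 5*b^2 + b - 5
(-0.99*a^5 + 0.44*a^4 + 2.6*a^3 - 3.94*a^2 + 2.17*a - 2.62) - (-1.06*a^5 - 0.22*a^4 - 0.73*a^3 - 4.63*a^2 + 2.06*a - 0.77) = 0.0700000000000001*a^5 + 0.66*a^4 + 3.33*a^3 + 0.69*a^2 + 0.11*a - 1.85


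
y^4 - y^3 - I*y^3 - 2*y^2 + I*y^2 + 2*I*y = y*(y - 2)*(y + 1)*(y - I)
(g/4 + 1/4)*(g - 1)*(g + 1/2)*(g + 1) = g^4/4 + 3*g^3/8 - g^2/8 - 3*g/8 - 1/8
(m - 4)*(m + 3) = m^2 - m - 12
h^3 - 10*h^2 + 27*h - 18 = (h - 6)*(h - 3)*(h - 1)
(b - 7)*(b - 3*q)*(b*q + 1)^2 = b^4*q^2 - 3*b^3*q^3 - 7*b^3*q^2 + 2*b^3*q + 21*b^2*q^3 - 6*b^2*q^2 - 14*b^2*q + b^2 + 42*b*q^2 - 3*b*q - 7*b + 21*q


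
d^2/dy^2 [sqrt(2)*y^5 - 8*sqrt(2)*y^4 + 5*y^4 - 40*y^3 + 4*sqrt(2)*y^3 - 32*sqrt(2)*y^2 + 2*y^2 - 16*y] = 20*sqrt(2)*y^3 - 96*sqrt(2)*y^2 + 60*y^2 - 240*y + 24*sqrt(2)*y - 64*sqrt(2) + 4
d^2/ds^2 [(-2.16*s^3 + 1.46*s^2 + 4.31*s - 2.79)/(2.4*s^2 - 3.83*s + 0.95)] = (-2.8421709430404e-14*s^5 + 5.6843418860808e-14*s^4 + 22.971792*s^3 - 69.24024*s^2 + 83.21688*s - 35.130892)/(13.824*s^6 - 66.1824*s^5 + 122.03208*s^4 - 108.576287*s^3 + 48.304365*s^2 - 10.369725*s + 0.857375)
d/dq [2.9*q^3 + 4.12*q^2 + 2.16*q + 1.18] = 8.7*q^2 + 8.24*q + 2.16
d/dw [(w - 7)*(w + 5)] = 2*w - 2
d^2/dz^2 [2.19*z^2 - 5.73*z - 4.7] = 4.38000000000000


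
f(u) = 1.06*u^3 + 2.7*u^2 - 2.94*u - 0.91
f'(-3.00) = 9.48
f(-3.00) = 3.59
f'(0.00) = -2.94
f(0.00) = -0.91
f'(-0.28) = -4.20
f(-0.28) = 0.10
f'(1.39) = 10.71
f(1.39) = 3.07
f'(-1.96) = -1.31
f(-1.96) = 7.24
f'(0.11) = -2.31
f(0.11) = -1.20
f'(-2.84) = 7.37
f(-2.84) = 4.94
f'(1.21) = 8.25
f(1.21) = 1.36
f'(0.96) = 5.17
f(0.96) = -0.31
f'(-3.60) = 18.83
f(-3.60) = -4.79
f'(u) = 3.18*u^2 + 5.4*u - 2.94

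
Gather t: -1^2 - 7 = -8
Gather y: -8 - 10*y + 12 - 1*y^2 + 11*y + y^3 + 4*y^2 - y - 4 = y^3 + 3*y^2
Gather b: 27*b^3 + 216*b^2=27*b^3 + 216*b^2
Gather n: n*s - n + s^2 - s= n*(s - 1) + s^2 - s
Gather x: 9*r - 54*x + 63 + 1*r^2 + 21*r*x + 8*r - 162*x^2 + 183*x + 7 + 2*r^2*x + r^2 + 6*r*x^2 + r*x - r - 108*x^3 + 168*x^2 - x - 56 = 2*r^2 + 16*r - 108*x^3 + x^2*(6*r + 6) + x*(2*r^2 + 22*r + 128) + 14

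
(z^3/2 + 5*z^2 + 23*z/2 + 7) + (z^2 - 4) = z^3/2 + 6*z^2 + 23*z/2 + 3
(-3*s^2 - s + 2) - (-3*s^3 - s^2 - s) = 3*s^3 - 2*s^2 + 2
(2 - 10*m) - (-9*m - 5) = 7 - m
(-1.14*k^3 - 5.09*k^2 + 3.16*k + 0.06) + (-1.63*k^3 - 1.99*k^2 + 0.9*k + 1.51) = -2.77*k^3 - 7.08*k^2 + 4.06*k + 1.57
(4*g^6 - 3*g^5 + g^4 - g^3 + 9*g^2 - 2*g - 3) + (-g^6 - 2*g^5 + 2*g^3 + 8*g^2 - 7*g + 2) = 3*g^6 - 5*g^5 + g^4 + g^3 + 17*g^2 - 9*g - 1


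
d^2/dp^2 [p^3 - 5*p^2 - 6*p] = 6*p - 10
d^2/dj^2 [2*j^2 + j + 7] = 4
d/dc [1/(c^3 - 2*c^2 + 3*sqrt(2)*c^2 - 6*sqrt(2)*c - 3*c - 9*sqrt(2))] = (-3*c^2 - 6*sqrt(2)*c + 4*c + 3 + 6*sqrt(2))/(-c^3 - 3*sqrt(2)*c^2 + 2*c^2 + 3*c + 6*sqrt(2)*c + 9*sqrt(2))^2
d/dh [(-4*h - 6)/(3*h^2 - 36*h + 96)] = 4*(h^2 + 3*h - 50)/(3*(h^4 - 24*h^3 + 208*h^2 - 768*h + 1024))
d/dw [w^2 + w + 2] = 2*w + 1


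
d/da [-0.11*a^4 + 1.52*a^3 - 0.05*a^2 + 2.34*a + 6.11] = -0.44*a^3 + 4.56*a^2 - 0.1*a + 2.34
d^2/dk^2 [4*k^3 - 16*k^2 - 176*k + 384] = 24*k - 32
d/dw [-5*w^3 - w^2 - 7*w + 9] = -15*w^2 - 2*w - 7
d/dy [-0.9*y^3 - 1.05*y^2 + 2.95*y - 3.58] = -2.7*y^2 - 2.1*y + 2.95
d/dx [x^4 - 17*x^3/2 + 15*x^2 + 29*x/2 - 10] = 4*x^3 - 51*x^2/2 + 30*x + 29/2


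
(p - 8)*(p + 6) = p^2 - 2*p - 48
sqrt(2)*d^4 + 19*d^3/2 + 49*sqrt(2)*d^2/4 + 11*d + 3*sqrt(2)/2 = (d + sqrt(2)/2)*(d + sqrt(2))*(d + 3*sqrt(2))*(sqrt(2)*d + 1/2)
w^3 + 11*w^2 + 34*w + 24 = (w + 1)*(w + 4)*(w + 6)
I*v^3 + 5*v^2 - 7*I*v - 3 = (v - 3*I)*(v - I)*(I*v + 1)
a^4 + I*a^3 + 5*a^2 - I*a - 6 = (a - 2*I)*(a + 3*I)*(-I*a + I)*(I*a + I)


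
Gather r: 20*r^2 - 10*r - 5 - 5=20*r^2 - 10*r - 10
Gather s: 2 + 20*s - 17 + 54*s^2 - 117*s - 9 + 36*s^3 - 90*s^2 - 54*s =36*s^3 - 36*s^2 - 151*s - 24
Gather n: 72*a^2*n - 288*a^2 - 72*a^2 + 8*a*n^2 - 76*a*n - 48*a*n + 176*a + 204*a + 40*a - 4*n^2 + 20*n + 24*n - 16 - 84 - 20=-360*a^2 + 420*a + n^2*(8*a - 4) + n*(72*a^2 - 124*a + 44) - 120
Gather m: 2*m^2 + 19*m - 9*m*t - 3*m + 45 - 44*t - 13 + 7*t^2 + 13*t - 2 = 2*m^2 + m*(16 - 9*t) + 7*t^2 - 31*t + 30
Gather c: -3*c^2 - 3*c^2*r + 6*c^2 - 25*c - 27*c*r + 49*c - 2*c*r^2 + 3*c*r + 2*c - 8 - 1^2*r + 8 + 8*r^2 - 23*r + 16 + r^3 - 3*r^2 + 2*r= c^2*(3 - 3*r) + c*(-2*r^2 - 24*r + 26) + r^3 + 5*r^2 - 22*r + 16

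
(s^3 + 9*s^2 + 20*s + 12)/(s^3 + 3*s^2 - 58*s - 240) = (s^2 + 3*s + 2)/(s^2 - 3*s - 40)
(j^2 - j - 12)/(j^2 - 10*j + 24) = (j + 3)/(j - 6)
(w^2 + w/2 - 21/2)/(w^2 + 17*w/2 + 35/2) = (w - 3)/(w + 5)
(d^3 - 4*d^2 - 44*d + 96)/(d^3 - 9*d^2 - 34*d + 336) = (d - 2)/(d - 7)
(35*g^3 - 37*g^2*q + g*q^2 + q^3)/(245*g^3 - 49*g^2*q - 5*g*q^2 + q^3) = (-g + q)/(-7*g + q)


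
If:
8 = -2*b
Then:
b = -4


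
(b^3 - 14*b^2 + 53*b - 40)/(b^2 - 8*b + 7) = (b^2 - 13*b + 40)/(b - 7)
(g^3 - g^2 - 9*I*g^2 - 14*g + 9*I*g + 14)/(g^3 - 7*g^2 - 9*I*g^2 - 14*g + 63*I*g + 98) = (g - 1)/(g - 7)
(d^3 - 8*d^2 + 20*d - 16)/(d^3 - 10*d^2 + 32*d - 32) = (d - 2)/(d - 4)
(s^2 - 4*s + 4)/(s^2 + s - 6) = (s - 2)/(s + 3)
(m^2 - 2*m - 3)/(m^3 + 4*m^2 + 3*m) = (m - 3)/(m*(m + 3))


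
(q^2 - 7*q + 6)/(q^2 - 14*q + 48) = (q - 1)/(q - 8)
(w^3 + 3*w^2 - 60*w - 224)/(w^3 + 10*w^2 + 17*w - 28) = (w - 8)/(w - 1)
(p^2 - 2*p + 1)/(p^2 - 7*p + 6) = (p - 1)/(p - 6)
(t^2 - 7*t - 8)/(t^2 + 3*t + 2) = (t - 8)/(t + 2)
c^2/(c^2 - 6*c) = c/(c - 6)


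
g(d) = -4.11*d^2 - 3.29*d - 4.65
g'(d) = -8.22*d - 3.29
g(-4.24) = -64.59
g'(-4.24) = 31.56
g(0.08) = -4.94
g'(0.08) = -3.95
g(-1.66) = -10.51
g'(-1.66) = 10.36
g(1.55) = -19.62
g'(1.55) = -16.03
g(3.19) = -56.97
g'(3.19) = -29.51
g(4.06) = -85.75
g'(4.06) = -36.66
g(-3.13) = -34.62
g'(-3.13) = 22.44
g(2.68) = -42.99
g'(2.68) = -25.32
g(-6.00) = -132.87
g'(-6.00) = 46.03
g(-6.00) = -132.87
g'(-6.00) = 46.03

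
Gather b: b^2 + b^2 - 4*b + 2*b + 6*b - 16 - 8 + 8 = 2*b^2 + 4*b - 16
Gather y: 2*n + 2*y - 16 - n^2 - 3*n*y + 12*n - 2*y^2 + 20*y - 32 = -n^2 + 14*n - 2*y^2 + y*(22 - 3*n) - 48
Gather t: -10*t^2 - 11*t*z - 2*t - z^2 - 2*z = -10*t^2 + t*(-11*z - 2) - z^2 - 2*z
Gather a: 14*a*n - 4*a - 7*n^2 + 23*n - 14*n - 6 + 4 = a*(14*n - 4) - 7*n^2 + 9*n - 2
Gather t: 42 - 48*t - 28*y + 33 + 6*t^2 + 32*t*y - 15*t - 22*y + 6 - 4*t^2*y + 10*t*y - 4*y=t^2*(6 - 4*y) + t*(42*y - 63) - 54*y + 81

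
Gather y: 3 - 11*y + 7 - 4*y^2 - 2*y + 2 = -4*y^2 - 13*y + 12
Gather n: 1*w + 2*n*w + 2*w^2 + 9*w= 2*n*w + 2*w^2 + 10*w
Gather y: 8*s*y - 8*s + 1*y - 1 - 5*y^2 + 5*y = -8*s - 5*y^2 + y*(8*s + 6) - 1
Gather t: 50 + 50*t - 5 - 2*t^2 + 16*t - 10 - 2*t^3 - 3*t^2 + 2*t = -2*t^3 - 5*t^2 + 68*t + 35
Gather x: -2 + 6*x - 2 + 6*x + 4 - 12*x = 0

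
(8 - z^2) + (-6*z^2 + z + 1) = -7*z^2 + z + 9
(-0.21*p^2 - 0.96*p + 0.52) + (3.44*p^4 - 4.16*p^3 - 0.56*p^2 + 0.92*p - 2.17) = 3.44*p^4 - 4.16*p^3 - 0.77*p^2 - 0.0399999999999999*p - 1.65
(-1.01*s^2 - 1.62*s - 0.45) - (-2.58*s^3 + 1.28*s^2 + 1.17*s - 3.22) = 2.58*s^3 - 2.29*s^2 - 2.79*s + 2.77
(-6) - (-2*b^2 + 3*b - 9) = 2*b^2 - 3*b + 3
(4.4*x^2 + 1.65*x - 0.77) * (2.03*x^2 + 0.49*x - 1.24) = 8.932*x^4 + 5.5055*x^3 - 6.2106*x^2 - 2.4233*x + 0.9548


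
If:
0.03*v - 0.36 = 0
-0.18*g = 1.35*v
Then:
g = -90.00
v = 12.00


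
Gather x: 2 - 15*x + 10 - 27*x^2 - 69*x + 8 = -27*x^2 - 84*x + 20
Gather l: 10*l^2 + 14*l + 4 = 10*l^2 + 14*l + 4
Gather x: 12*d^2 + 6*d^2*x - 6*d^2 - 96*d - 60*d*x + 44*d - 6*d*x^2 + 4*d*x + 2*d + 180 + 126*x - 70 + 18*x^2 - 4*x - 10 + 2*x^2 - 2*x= 6*d^2 - 50*d + x^2*(20 - 6*d) + x*(6*d^2 - 56*d + 120) + 100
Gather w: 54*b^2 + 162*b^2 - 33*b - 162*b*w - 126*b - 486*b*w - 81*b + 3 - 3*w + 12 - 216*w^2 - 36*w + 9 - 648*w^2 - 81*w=216*b^2 - 240*b - 864*w^2 + w*(-648*b - 120) + 24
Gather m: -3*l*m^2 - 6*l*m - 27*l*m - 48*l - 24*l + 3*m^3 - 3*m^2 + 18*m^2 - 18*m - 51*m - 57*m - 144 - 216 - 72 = -72*l + 3*m^3 + m^2*(15 - 3*l) + m*(-33*l - 126) - 432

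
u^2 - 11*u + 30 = (u - 6)*(u - 5)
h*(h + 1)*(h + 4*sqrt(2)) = h^3 + h^2 + 4*sqrt(2)*h^2 + 4*sqrt(2)*h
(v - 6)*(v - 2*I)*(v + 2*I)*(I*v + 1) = I*v^4 + v^3 - 6*I*v^3 - 6*v^2 + 4*I*v^2 + 4*v - 24*I*v - 24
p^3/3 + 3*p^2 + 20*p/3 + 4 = (p/3 + 1/3)*(p + 2)*(p + 6)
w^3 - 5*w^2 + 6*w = w*(w - 3)*(w - 2)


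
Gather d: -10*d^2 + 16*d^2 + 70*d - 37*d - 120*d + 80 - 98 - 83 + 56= 6*d^2 - 87*d - 45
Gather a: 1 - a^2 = 1 - a^2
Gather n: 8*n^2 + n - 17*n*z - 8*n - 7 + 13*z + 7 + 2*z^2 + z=8*n^2 + n*(-17*z - 7) + 2*z^2 + 14*z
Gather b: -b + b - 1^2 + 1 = 0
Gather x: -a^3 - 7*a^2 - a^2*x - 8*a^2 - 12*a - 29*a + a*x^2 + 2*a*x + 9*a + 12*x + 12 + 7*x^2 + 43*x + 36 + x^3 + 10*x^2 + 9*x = -a^3 - 15*a^2 - 32*a + x^3 + x^2*(a + 17) + x*(-a^2 + 2*a + 64) + 48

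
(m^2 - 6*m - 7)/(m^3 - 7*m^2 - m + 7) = 1/(m - 1)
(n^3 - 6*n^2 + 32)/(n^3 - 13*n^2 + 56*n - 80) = (n + 2)/(n - 5)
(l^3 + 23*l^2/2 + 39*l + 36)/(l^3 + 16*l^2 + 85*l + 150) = (l^2 + 11*l/2 + 6)/(l^2 + 10*l + 25)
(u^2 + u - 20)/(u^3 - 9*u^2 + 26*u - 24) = (u + 5)/(u^2 - 5*u + 6)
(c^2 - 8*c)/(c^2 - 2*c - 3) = c*(8 - c)/(-c^2 + 2*c + 3)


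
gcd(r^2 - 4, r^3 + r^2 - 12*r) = 1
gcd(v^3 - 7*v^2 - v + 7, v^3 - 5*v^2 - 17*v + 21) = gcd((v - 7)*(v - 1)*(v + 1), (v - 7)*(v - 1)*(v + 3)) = v^2 - 8*v + 7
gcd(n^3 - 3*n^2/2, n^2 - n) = n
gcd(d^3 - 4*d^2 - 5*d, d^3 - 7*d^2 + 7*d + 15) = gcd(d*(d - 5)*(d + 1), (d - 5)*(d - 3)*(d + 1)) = d^2 - 4*d - 5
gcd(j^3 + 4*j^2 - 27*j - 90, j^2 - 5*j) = j - 5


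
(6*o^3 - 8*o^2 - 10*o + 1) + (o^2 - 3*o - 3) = 6*o^3 - 7*o^2 - 13*o - 2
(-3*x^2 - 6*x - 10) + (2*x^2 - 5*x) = -x^2 - 11*x - 10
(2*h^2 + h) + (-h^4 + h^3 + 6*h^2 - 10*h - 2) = -h^4 + h^3 + 8*h^2 - 9*h - 2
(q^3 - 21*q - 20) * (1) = q^3 - 21*q - 20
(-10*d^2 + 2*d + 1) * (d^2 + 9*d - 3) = -10*d^4 - 88*d^3 + 49*d^2 + 3*d - 3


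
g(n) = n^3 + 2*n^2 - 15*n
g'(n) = 3*n^2 + 4*n - 15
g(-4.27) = 22.66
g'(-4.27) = 22.62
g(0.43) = -6.00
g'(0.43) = -12.73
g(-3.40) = 34.82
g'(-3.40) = 6.08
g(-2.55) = 34.67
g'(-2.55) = -5.69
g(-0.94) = 15.04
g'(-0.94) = -16.11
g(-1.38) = 21.88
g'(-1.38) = -14.81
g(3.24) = 6.41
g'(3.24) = 29.45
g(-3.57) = 33.54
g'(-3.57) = 8.95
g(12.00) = 1836.00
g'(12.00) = 465.00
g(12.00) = 1836.00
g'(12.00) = 465.00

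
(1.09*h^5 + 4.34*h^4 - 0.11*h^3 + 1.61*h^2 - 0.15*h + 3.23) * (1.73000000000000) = 1.8857*h^5 + 7.5082*h^4 - 0.1903*h^3 + 2.7853*h^2 - 0.2595*h + 5.5879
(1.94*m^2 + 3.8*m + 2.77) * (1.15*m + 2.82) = 2.231*m^3 + 9.8408*m^2 + 13.9015*m + 7.8114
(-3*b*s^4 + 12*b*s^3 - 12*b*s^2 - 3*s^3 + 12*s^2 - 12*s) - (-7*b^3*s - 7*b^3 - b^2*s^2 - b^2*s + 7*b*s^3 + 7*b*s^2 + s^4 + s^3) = 7*b^3*s + 7*b^3 + b^2*s^2 + b^2*s - 3*b*s^4 + 5*b*s^3 - 19*b*s^2 - s^4 - 4*s^3 + 12*s^2 - 12*s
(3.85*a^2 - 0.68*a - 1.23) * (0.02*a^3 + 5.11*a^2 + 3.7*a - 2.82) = 0.077*a^5 + 19.6599*a^4 + 10.7456*a^3 - 19.6583*a^2 - 2.6334*a + 3.4686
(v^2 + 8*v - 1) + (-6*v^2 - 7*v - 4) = -5*v^2 + v - 5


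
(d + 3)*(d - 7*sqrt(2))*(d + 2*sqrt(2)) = d^3 - 5*sqrt(2)*d^2 + 3*d^2 - 28*d - 15*sqrt(2)*d - 84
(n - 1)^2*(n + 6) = n^3 + 4*n^2 - 11*n + 6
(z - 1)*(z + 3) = z^2 + 2*z - 3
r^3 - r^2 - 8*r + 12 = (r - 2)^2*(r + 3)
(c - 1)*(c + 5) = c^2 + 4*c - 5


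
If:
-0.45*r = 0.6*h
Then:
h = -0.75*r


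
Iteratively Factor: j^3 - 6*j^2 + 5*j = (j - 1)*(j^2 - 5*j) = (j - 5)*(j - 1)*(j)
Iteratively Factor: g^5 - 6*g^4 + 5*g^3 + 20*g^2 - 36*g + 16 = (g - 4)*(g^4 - 2*g^3 - 3*g^2 + 8*g - 4) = (g - 4)*(g - 1)*(g^3 - g^2 - 4*g + 4) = (g - 4)*(g - 2)*(g - 1)*(g^2 + g - 2) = (g - 4)*(g - 2)*(g - 1)*(g + 2)*(g - 1)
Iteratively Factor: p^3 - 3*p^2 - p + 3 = (p - 1)*(p^2 - 2*p - 3) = (p - 3)*(p - 1)*(p + 1)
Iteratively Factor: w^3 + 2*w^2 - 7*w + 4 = (w - 1)*(w^2 + 3*w - 4) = (w - 1)^2*(w + 4)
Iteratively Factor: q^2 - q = (q - 1)*(q)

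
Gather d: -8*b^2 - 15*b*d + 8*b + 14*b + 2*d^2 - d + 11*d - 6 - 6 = -8*b^2 + 22*b + 2*d^2 + d*(10 - 15*b) - 12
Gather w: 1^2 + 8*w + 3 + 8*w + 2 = 16*w + 6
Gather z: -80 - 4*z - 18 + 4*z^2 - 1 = 4*z^2 - 4*z - 99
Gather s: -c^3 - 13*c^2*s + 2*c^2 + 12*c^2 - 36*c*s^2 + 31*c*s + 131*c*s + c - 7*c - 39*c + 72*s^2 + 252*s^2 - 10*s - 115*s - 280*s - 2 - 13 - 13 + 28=-c^3 + 14*c^2 - 45*c + s^2*(324 - 36*c) + s*(-13*c^2 + 162*c - 405)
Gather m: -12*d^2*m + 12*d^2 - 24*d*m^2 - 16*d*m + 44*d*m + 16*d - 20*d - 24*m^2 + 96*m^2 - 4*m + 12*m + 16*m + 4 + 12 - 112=12*d^2 - 4*d + m^2*(72 - 24*d) + m*(-12*d^2 + 28*d + 24) - 96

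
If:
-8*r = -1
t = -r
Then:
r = 1/8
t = -1/8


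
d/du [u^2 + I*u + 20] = 2*u + I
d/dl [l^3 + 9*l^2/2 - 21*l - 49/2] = 3*l^2 + 9*l - 21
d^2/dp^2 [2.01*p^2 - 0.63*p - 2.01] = 4.02000000000000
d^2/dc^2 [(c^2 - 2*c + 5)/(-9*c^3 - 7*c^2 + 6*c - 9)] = 2*(-81*c^6 + 486*c^5 - 2214*c^4 - 1789*c^3 - 708*c^2 + 1467*c + 162)/(729*c^9 + 1701*c^8 - 135*c^7 + 262*c^6 + 3492*c^5 - 837*c^4 - 297*c^3 + 2673*c^2 - 1458*c + 729)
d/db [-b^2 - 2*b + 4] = -2*b - 2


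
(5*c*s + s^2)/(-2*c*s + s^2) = (5*c + s)/(-2*c + s)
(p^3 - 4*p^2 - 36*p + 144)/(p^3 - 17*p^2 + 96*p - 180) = (p^2 + 2*p - 24)/(p^2 - 11*p + 30)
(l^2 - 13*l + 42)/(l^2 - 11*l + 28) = (l - 6)/(l - 4)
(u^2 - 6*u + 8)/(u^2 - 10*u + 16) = (u - 4)/(u - 8)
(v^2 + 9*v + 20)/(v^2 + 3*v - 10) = (v + 4)/(v - 2)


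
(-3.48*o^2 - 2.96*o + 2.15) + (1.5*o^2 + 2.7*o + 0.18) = -1.98*o^2 - 0.26*o + 2.33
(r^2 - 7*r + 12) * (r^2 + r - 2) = r^4 - 6*r^3 + 3*r^2 + 26*r - 24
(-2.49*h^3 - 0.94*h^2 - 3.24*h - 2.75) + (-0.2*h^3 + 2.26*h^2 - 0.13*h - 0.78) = -2.69*h^3 + 1.32*h^2 - 3.37*h - 3.53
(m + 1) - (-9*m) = 10*m + 1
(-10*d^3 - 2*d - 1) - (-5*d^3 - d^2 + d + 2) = -5*d^3 + d^2 - 3*d - 3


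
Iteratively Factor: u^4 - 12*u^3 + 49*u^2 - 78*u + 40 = (u - 1)*(u^3 - 11*u^2 + 38*u - 40) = (u - 4)*(u - 1)*(u^2 - 7*u + 10) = (u - 5)*(u - 4)*(u - 1)*(u - 2)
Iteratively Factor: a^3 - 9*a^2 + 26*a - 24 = (a - 3)*(a^2 - 6*a + 8) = (a - 4)*(a - 3)*(a - 2)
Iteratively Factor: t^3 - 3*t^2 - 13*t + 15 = (t - 1)*(t^2 - 2*t - 15) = (t - 1)*(t + 3)*(t - 5)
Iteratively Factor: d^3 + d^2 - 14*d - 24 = (d - 4)*(d^2 + 5*d + 6) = (d - 4)*(d + 2)*(d + 3)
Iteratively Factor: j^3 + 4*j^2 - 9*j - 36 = (j + 4)*(j^2 - 9) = (j + 3)*(j + 4)*(j - 3)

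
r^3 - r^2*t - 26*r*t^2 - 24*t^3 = (r - 6*t)*(r + t)*(r + 4*t)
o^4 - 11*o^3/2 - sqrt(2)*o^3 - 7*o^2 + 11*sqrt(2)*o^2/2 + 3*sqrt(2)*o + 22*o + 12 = (o - 6)*(o + 1/2)*(o - 2*sqrt(2))*(o + sqrt(2))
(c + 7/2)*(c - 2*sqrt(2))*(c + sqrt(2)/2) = c^3 - 3*sqrt(2)*c^2/2 + 7*c^2/2 - 21*sqrt(2)*c/4 - 2*c - 7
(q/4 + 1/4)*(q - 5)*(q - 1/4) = q^3/4 - 17*q^2/16 - q + 5/16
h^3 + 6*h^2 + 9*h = h*(h + 3)^2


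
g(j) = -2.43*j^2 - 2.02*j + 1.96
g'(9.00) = -45.76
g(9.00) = -213.05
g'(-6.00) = 27.14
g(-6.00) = -73.40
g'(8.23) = -42.02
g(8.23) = -179.26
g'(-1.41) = 4.83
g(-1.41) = -0.02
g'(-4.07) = 17.76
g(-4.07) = -30.07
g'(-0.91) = 2.40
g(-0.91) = 1.79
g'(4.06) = -21.75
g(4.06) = -46.30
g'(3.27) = -17.91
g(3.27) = -30.63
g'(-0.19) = -1.10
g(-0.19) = 2.26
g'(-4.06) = 17.71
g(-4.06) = -29.89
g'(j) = -4.86*j - 2.02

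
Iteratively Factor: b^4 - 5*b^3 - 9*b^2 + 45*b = (b + 3)*(b^3 - 8*b^2 + 15*b) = b*(b + 3)*(b^2 - 8*b + 15) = b*(b - 3)*(b + 3)*(b - 5)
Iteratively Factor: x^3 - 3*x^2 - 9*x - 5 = (x - 5)*(x^2 + 2*x + 1) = (x - 5)*(x + 1)*(x + 1)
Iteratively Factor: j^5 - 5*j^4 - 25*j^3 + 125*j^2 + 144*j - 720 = (j - 5)*(j^4 - 25*j^2 + 144) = (j - 5)*(j - 3)*(j^3 + 3*j^2 - 16*j - 48) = (j - 5)*(j - 4)*(j - 3)*(j^2 + 7*j + 12) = (j - 5)*(j - 4)*(j - 3)*(j + 3)*(j + 4)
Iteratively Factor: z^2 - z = (z - 1)*(z)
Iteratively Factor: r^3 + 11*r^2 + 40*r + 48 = (r + 4)*(r^2 + 7*r + 12) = (r + 4)^2*(r + 3)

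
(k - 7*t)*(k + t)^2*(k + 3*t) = k^4 - 2*k^3*t - 28*k^2*t^2 - 46*k*t^3 - 21*t^4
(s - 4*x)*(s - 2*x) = s^2 - 6*s*x + 8*x^2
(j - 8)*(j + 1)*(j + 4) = j^3 - 3*j^2 - 36*j - 32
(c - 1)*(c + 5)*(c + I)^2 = c^4 + 4*c^3 + 2*I*c^3 - 6*c^2 + 8*I*c^2 - 4*c - 10*I*c + 5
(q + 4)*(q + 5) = q^2 + 9*q + 20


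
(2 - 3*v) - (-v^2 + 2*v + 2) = v^2 - 5*v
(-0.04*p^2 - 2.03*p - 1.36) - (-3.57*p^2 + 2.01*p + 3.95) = 3.53*p^2 - 4.04*p - 5.31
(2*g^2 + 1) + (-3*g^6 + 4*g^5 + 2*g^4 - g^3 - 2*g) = -3*g^6 + 4*g^5 + 2*g^4 - g^3 + 2*g^2 - 2*g + 1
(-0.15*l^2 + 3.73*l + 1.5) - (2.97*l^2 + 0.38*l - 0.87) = -3.12*l^2 + 3.35*l + 2.37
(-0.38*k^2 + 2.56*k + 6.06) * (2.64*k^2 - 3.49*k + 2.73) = -1.0032*k^4 + 8.0846*k^3 + 6.0266*k^2 - 14.1606*k + 16.5438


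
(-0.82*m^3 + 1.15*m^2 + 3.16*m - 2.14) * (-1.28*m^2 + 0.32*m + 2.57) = 1.0496*m^5 - 1.7344*m^4 - 5.7842*m^3 + 6.7059*m^2 + 7.4364*m - 5.4998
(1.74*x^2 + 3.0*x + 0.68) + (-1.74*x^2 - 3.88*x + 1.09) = 1.77 - 0.88*x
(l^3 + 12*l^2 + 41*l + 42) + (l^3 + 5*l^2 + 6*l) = 2*l^3 + 17*l^2 + 47*l + 42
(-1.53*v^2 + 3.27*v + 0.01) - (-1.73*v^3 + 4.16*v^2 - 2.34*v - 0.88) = 1.73*v^3 - 5.69*v^2 + 5.61*v + 0.89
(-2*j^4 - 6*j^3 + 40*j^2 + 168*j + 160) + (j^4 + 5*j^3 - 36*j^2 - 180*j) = -j^4 - j^3 + 4*j^2 - 12*j + 160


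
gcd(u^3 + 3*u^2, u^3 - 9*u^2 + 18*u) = u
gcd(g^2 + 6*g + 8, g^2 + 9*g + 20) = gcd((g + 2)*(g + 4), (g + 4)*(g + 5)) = g + 4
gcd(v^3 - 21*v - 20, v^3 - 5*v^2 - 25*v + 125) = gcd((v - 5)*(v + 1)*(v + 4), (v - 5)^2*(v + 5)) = v - 5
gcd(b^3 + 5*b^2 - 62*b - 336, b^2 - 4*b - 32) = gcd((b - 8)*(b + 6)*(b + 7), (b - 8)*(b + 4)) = b - 8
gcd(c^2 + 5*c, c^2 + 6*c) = c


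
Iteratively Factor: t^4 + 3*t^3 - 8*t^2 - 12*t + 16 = (t + 2)*(t^3 + t^2 - 10*t + 8) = (t - 2)*(t + 2)*(t^2 + 3*t - 4) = (t - 2)*(t - 1)*(t + 2)*(t + 4)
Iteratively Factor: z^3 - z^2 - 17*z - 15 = (z + 1)*(z^2 - 2*z - 15) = (z - 5)*(z + 1)*(z + 3)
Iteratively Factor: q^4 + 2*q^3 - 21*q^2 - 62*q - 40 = (q + 2)*(q^3 - 21*q - 20) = (q + 1)*(q + 2)*(q^2 - q - 20) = (q - 5)*(q + 1)*(q + 2)*(q + 4)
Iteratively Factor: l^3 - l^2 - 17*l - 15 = (l + 1)*(l^2 - 2*l - 15) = (l - 5)*(l + 1)*(l + 3)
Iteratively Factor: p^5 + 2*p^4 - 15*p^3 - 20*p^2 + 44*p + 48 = (p - 3)*(p^4 + 5*p^3 - 20*p - 16) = (p - 3)*(p + 1)*(p^3 + 4*p^2 - 4*p - 16) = (p - 3)*(p + 1)*(p + 2)*(p^2 + 2*p - 8) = (p - 3)*(p + 1)*(p + 2)*(p + 4)*(p - 2)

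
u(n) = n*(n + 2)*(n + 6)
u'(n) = n*(n + 2) + n*(n + 6) + (n + 2)*(n + 6)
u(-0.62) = -4.60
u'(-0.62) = 3.23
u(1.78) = 52.35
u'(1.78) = 49.99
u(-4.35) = 16.87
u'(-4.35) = -0.83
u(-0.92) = -5.05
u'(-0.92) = -0.18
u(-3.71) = 14.53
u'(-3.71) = -6.07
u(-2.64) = 5.68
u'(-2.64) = -9.33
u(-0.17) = -1.81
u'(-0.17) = 9.37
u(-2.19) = 1.59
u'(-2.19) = -8.65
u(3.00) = 135.00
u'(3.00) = 87.00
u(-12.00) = -720.00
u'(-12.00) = 252.00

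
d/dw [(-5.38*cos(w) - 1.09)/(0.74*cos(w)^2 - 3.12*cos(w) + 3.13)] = (-3.9812*cos(w)^2 - 1.6132*cos(w) + 20.2402)*sin(w)/(0.5476*cos(w)^4 - 4.6176*cos(w)^3 + 14.3668*cos(w)^2 - 19.5312*cos(w) + 9.7969)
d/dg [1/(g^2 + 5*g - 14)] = (-2*g - 5)/(g^2 + 5*g - 14)^2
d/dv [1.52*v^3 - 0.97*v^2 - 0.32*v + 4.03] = 4.56*v^2 - 1.94*v - 0.32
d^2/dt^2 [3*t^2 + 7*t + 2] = 6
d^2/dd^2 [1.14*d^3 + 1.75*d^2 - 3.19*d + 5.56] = 6.84*d + 3.5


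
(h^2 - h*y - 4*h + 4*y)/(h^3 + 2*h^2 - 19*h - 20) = (h - y)/(h^2 + 6*h + 5)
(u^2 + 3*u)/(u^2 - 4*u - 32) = u*(u + 3)/(u^2 - 4*u - 32)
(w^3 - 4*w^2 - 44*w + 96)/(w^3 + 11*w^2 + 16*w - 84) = (w - 8)/(w + 7)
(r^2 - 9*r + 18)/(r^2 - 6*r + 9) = (r - 6)/(r - 3)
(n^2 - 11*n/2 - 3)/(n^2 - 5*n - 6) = (n + 1/2)/(n + 1)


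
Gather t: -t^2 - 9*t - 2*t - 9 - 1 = -t^2 - 11*t - 10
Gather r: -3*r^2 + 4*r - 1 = -3*r^2 + 4*r - 1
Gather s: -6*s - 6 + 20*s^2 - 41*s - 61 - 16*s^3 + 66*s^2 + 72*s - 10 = -16*s^3 + 86*s^2 + 25*s - 77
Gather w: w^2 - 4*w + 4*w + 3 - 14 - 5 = w^2 - 16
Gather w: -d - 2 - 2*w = -d - 2*w - 2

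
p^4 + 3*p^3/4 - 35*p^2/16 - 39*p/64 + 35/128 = (p - 5/4)*(p - 1/4)*(p + 1/2)*(p + 7/4)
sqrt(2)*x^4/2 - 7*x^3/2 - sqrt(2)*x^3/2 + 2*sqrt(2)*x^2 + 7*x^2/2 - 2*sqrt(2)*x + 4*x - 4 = (x - 1)*(x - 2*sqrt(2))^2*(sqrt(2)*x/2 + 1/2)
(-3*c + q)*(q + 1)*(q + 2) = -3*c*q^2 - 9*c*q - 6*c + q^3 + 3*q^2 + 2*q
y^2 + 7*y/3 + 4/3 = (y + 1)*(y + 4/3)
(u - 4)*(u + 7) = u^2 + 3*u - 28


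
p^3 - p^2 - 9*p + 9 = (p - 3)*(p - 1)*(p + 3)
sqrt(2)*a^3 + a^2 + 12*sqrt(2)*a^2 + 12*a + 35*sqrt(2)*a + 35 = (a + 5)*(a + 7)*(sqrt(2)*a + 1)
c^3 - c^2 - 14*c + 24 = (c - 3)*(c - 2)*(c + 4)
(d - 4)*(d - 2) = d^2 - 6*d + 8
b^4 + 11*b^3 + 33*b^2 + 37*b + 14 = (b + 1)^2*(b + 2)*(b + 7)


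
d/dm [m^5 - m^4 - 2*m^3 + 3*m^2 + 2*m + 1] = 5*m^4 - 4*m^3 - 6*m^2 + 6*m + 2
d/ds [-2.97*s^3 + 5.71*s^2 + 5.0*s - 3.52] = -8.91*s^2 + 11.42*s + 5.0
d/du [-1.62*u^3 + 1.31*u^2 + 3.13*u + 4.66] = -4.86*u^2 + 2.62*u + 3.13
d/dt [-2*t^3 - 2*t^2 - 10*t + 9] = -6*t^2 - 4*t - 10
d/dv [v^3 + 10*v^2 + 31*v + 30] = 3*v^2 + 20*v + 31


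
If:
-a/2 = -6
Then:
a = 12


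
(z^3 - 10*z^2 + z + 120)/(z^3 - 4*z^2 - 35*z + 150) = (z^2 - 5*z - 24)/(z^2 + z - 30)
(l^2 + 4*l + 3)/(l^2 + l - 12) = (l^2 + 4*l + 3)/(l^2 + l - 12)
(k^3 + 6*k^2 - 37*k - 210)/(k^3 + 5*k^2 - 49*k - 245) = (k - 6)/(k - 7)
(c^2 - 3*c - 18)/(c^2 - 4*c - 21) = (c - 6)/(c - 7)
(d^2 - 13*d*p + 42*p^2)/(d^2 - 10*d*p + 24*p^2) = (-d + 7*p)/(-d + 4*p)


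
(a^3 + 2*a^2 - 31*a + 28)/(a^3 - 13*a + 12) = (a^2 + 3*a - 28)/(a^2 + a - 12)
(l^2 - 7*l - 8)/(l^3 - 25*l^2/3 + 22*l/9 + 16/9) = 9*(l + 1)/(9*l^2 - 3*l - 2)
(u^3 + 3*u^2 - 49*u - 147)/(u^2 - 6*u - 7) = (u^2 + 10*u + 21)/(u + 1)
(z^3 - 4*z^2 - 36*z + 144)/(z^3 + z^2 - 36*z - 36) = (z - 4)/(z + 1)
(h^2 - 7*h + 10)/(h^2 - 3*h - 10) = (h - 2)/(h + 2)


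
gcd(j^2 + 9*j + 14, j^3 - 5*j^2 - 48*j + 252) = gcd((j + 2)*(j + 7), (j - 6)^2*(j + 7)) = j + 7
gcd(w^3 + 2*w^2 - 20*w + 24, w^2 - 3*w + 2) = w - 2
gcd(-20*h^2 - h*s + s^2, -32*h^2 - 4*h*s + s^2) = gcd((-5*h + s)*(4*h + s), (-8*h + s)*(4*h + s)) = 4*h + s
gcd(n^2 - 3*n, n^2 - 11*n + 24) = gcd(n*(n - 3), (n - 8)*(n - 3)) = n - 3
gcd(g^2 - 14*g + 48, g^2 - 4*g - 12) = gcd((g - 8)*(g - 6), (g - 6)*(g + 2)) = g - 6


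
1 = 1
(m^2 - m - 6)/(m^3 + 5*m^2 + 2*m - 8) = (m - 3)/(m^2 + 3*m - 4)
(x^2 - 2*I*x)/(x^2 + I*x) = (x - 2*I)/(x + I)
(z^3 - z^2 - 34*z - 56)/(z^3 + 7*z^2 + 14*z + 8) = (z - 7)/(z + 1)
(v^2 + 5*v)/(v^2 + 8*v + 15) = v/(v + 3)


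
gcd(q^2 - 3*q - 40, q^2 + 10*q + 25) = q + 5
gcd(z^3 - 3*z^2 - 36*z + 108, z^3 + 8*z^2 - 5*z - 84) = z - 3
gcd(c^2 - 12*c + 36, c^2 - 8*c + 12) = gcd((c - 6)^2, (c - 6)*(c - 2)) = c - 6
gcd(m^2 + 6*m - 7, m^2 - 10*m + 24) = 1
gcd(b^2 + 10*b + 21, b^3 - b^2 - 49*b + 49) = b + 7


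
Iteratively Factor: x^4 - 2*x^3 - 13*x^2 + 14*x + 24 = (x - 4)*(x^3 + 2*x^2 - 5*x - 6) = (x - 4)*(x + 3)*(x^2 - x - 2) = (x - 4)*(x + 1)*(x + 3)*(x - 2)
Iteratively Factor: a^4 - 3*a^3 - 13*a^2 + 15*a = (a + 3)*(a^3 - 6*a^2 + 5*a) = (a - 1)*(a + 3)*(a^2 - 5*a) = a*(a - 1)*(a + 3)*(a - 5)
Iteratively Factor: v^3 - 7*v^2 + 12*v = (v - 4)*(v^2 - 3*v) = (v - 4)*(v - 3)*(v)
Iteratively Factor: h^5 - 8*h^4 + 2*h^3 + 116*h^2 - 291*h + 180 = (h - 3)*(h^4 - 5*h^3 - 13*h^2 + 77*h - 60) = (h - 3)*(h + 4)*(h^3 - 9*h^2 + 23*h - 15) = (h - 5)*(h - 3)*(h + 4)*(h^2 - 4*h + 3) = (h - 5)*(h - 3)^2*(h + 4)*(h - 1)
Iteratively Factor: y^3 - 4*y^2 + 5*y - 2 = (y - 1)*(y^2 - 3*y + 2) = (y - 2)*(y - 1)*(y - 1)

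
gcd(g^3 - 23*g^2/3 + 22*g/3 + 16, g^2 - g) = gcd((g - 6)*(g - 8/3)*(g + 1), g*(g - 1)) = 1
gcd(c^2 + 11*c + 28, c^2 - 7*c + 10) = 1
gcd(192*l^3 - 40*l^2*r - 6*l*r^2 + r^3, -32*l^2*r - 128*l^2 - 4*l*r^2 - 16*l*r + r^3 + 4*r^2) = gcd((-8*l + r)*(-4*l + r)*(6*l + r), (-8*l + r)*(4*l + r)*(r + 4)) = -8*l + r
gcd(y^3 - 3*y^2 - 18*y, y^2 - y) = y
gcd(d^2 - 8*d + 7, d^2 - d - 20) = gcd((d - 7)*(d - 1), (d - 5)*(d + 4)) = 1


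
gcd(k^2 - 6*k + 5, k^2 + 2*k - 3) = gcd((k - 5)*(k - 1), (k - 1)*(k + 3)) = k - 1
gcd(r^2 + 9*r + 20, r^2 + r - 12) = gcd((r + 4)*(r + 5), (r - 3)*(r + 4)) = r + 4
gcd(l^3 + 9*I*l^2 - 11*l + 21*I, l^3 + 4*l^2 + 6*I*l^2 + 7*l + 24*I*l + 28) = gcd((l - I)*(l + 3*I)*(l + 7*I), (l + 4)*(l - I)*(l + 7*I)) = l^2 + 6*I*l + 7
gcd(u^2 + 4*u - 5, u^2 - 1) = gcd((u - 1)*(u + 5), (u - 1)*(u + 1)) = u - 1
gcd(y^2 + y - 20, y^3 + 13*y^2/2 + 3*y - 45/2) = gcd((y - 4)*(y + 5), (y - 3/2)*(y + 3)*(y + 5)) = y + 5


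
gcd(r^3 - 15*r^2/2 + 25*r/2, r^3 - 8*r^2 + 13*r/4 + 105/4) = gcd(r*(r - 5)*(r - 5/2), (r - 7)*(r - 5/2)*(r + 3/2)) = r - 5/2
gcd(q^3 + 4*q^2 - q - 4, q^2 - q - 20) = q + 4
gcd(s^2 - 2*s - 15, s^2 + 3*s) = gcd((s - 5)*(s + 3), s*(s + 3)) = s + 3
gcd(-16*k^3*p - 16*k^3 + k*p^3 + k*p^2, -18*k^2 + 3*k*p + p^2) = 1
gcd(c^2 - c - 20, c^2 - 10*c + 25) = c - 5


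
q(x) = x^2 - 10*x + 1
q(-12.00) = 265.00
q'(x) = 2*x - 10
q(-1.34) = 16.20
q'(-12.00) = -34.00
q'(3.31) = -3.38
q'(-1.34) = -12.68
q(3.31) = -21.14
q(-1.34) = 16.20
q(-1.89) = 23.47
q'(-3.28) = -16.56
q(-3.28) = 44.56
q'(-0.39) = -10.78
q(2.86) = -19.42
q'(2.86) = -4.28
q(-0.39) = 5.05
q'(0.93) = -8.14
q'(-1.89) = -13.78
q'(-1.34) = -12.68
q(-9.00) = 172.00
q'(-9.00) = -28.00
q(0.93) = -7.44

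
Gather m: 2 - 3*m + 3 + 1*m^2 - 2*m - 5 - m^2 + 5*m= 0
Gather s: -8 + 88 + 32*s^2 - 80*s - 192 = 32*s^2 - 80*s - 112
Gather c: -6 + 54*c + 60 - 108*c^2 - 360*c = -108*c^2 - 306*c + 54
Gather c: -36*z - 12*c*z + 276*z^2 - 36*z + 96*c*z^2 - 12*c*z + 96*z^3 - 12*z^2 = c*(96*z^2 - 24*z) + 96*z^3 + 264*z^2 - 72*z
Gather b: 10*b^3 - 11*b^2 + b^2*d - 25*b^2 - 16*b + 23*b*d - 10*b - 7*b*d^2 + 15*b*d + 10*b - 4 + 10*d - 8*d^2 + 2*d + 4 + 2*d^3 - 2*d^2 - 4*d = 10*b^3 + b^2*(d - 36) + b*(-7*d^2 + 38*d - 16) + 2*d^3 - 10*d^2 + 8*d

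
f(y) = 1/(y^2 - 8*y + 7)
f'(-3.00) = 0.01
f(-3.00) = 0.02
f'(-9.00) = 0.00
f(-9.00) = 0.01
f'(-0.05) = 0.15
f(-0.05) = 0.14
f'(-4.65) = 0.00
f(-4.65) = 0.02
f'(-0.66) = 0.06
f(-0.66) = 0.08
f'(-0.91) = 0.04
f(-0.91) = 0.07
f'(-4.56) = 0.00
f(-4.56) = 0.02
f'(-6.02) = 0.00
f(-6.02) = 0.01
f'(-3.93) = 0.01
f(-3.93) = 0.02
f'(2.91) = 0.04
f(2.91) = -0.13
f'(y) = (8 - 2*y)/(y^2 - 8*y + 7)^2 = 2*(4 - y)/(y^2 - 8*y + 7)^2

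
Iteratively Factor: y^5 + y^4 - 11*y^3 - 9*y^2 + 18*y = (y - 1)*(y^4 + 2*y^3 - 9*y^2 - 18*y) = (y - 1)*(y + 3)*(y^3 - y^2 - 6*y) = (y - 1)*(y + 2)*(y + 3)*(y^2 - 3*y) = y*(y - 1)*(y + 2)*(y + 3)*(y - 3)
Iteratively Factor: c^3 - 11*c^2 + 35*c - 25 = (c - 1)*(c^2 - 10*c + 25) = (c - 5)*(c - 1)*(c - 5)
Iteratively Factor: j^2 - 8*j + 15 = (j - 5)*(j - 3)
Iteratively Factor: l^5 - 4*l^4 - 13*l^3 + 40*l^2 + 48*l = (l + 1)*(l^4 - 5*l^3 - 8*l^2 + 48*l) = (l - 4)*(l + 1)*(l^3 - l^2 - 12*l) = (l - 4)*(l + 1)*(l + 3)*(l^2 - 4*l) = l*(l - 4)*(l + 1)*(l + 3)*(l - 4)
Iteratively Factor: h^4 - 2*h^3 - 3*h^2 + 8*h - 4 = (h + 2)*(h^3 - 4*h^2 + 5*h - 2) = (h - 2)*(h + 2)*(h^2 - 2*h + 1) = (h - 2)*(h - 1)*(h + 2)*(h - 1)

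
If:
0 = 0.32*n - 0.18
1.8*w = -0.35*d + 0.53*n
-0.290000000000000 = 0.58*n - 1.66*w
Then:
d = -1.06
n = 0.56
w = 0.37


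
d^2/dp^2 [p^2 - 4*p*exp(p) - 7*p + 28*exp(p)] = -4*p*exp(p) + 20*exp(p) + 2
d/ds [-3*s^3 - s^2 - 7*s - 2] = -9*s^2 - 2*s - 7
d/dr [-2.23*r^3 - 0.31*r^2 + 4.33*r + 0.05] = -6.69*r^2 - 0.62*r + 4.33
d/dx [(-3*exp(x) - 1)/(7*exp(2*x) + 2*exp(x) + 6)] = (21*exp(2*x) + 14*exp(x) - 16)*exp(x)/(49*exp(4*x) + 28*exp(3*x) + 88*exp(2*x) + 24*exp(x) + 36)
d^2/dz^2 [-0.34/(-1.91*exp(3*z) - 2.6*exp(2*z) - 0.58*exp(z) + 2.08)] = (0.34*(5.73*exp(2*z) + 5.2*exp(z) + 0.58)*(11.46*exp(2*z) + 10.4*exp(z) + 1.16)*exp(z) - (5.8446*exp(2*z) + 3.536*exp(z) + 0.1972)*(1.91*exp(3*z) + 2.6*exp(2*z) + 0.58*exp(z) - 2.08))*exp(z)/(1.91*exp(3*z) + 2.6*exp(2*z) + 0.58*exp(z) - 2.08)^3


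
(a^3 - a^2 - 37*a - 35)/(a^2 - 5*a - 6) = (a^2 - 2*a - 35)/(a - 6)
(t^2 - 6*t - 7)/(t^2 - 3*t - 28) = (t + 1)/(t + 4)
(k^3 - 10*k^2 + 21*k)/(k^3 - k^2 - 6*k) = (k - 7)/(k + 2)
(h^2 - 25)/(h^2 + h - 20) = (h - 5)/(h - 4)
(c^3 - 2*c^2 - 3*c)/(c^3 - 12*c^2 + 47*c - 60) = c*(c + 1)/(c^2 - 9*c + 20)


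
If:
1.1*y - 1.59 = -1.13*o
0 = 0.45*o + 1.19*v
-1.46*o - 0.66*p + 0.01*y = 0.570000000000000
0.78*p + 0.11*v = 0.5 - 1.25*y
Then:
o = 0.21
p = -1.31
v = -0.08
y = 1.23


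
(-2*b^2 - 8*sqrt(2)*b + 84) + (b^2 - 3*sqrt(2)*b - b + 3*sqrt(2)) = -b^2 - 11*sqrt(2)*b - b + 3*sqrt(2) + 84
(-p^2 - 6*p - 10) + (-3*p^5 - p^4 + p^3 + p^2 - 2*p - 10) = -3*p^5 - p^4 + p^3 - 8*p - 20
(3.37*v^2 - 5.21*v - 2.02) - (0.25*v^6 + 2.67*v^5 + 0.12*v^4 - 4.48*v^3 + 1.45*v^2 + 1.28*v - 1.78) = -0.25*v^6 - 2.67*v^5 - 0.12*v^4 + 4.48*v^3 + 1.92*v^2 - 6.49*v - 0.24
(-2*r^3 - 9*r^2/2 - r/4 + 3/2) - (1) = -2*r^3 - 9*r^2/2 - r/4 + 1/2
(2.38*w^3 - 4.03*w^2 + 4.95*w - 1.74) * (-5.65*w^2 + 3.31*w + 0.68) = -13.447*w^5 + 30.6473*w^4 - 39.6884*w^3 + 23.4751*w^2 - 2.3934*w - 1.1832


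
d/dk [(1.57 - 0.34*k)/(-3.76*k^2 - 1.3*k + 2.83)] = (-1.2784*k^2 + 11.8064*k + 1.0788)/(14.1376*k^4 + 9.776*k^3 - 19.5916*k^2 - 7.358*k + 8.0089)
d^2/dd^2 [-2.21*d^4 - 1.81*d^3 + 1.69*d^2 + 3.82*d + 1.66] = -26.52*d^2 - 10.86*d + 3.38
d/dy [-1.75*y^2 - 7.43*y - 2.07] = -3.5*y - 7.43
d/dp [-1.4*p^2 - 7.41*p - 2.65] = -2.8*p - 7.41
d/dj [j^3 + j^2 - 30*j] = 3*j^2 + 2*j - 30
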